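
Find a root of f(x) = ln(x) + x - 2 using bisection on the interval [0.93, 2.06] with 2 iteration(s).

f(x) = ln(x) + x - 2
Initial interval: [0.93, 2.06]

Iteration 1:
  c_1 = (0.930000 + 2.060000)/2 = 1.495000
  f(c_1) = f(1.495000) = -0.102874
  f(a) × f(c) ≥ 0, new interval: [1.495000, 2.060000]
Iteration 2:
  c_2 = (1.495000 + 2.060000)/2 = 1.777500
  f(c_2) = f(1.777500) = 0.352708
  f(a) × f(c) < 0, new interval: [1.495000, 1.777500]

After 2 iteration(s), the approximation is c_2 = 1.777500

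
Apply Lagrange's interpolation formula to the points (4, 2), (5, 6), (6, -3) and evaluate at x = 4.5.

Lagrange interpolation formula:
P(x) = Σ yᵢ × Lᵢ(x)
where Lᵢ(x) = Π_{j≠i} (x - xⱼ)/(xᵢ - xⱼ)

L_0(4.5) = (4.5 - 5)/(4 - 5) × (4.5 - 6)/(4 - 6) = 0.375000
L_1(4.5) = (4.5 - 4)/(5 - 4) × (4.5 - 6)/(5 - 6) = 0.750000
L_2(4.5) = (4.5 - 4)/(6 - 4) × (4.5 - 5)/(6 - 5) = -0.125000

P(4.5) = 2×L_0(4.5) + 6×L_1(4.5) + (-3)×L_2(4.5)
P(4.5) = 5.625000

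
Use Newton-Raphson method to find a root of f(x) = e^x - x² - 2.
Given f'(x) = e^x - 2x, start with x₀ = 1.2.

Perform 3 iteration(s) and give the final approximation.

f(x) = e^x - x² - 2
f'(x) = e^x - 2x
x₀ = 1.2

Newton-Raphson formula: x_{n+1} = x_n - f(x_n)/f'(x_n)

Iteration 1:
  f(1.200000) = -0.119883
  f'(1.200000) = 0.920117
  x_1 = 1.200000 - (-0.119883)/0.920117 = 1.330291
Iteration 2:
  f(1.330291) = 0.012470
  f'(1.330291) = 1.121562
  x_2 = 1.330291 - 0.012470/1.121562 = 1.319173
Iteration 3:
  f(1.319173) = 0.000109
  f'(1.319173) = 1.101981
  x_3 = 1.319173 - 0.000109/1.101981 = 1.319074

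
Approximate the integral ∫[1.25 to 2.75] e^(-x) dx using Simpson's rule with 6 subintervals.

f(x) = e^(-x)
a = 1.25, b = 2.75, n = 6
h = (b - a)/n = 0.250000

Simpson's rule: (h/3)[f(x₀) + 4f(x₁) + 2f(x₂) + ... + f(xₙ)]

x_0 = 1.2500, f(x_0) = 0.286505, coefficient = 1
x_1 = 1.5000, f(x_1) = 0.223130, coefficient = 4
x_2 = 1.7500, f(x_2) = 0.173774, coefficient = 2
x_3 = 2.0000, f(x_3) = 0.135335, coefficient = 4
x_4 = 2.2500, f(x_4) = 0.105399, coefficient = 2
x_5 = 2.5000, f(x_5) = 0.082085, coefficient = 4
x_6 = 2.7500, f(x_6) = 0.063928, coefficient = 1

I ≈ (0.250000/3) × 2.670981 = 0.222582
Exact value: 0.222577
Error: 0.000005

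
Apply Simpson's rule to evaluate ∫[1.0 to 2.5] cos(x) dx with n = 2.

f(x) = cos(x)
a = 1.0, b = 2.5, n = 2
h = (b - a)/n = 0.750000

Simpson's rule: (h/3)[f(x₀) + 4f(x₁) + 2f(x₂) + ... + f(xₙ)]

x_0 = 1.0000, f(x_0) = 0.540302, coefficient = 1
x_1 = 1.7500, f(x_1) = -0.178246, coefficient = 4
x_2 = 2.5000, f(x_2) = -0.801144, coefficient = 1

I ≈ (0.750000/3) × -0.973826 = -0.243456
Exact value: -0.242999
Error: 0.000458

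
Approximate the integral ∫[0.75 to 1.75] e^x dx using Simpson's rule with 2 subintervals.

f(x) = e^x
a = 0.75, b = 1.75, n = 2
h = (b - a)/n = 0.500000

Simpson's rule: (h/3)[f(x₀) + 4f(x₁) + 2f(x₂) + ... + f(xₙ)]

x_0 = 0.7500, f(x_0) = 2.117000, coefficient = 1
x_1 = 1.2500, f(x_1) = 3.490343, coefficient = 4
x_2 = 1.7500, f(x_2) = 5.754603, coefficient = 1

I ≈ (0.500000/3) × 21.832975 = 3.638829
Exact value: 3.637603
Error: 0.001226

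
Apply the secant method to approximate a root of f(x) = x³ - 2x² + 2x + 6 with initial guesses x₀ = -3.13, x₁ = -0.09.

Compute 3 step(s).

f(x) = x³ - 2x² + 2x + 6
x₀ = -3.13, x₁ = -0.09

Secant formula: x_{n+1} = x_n - f(x_n)(x_n - x_{n-1})/(f(x_n) - f(x_{n-1}))

Iteration 1:
  f(-3.130000) = -50.518097
  f(-0.090000) = 5.803071
  x_2 = -0.090000 - 5.803071×(-0.090000 - (-3.130000))/(5.803071 - (-50.518097))
       = -0.403227
Iteration 2:
  f(-0.090000) = 5.803071
  f(-0.403227) = 4.802799
  x_3 = -0.403227 - 4.802799×(-0.403227 - (-0.090000))/(4.802799 - 5.803071)
       = -1.907186
Iteration 3:
  f(-0.403227) = 4.802799
  f(-1.907186) = -12.026212
  x_4 = -1.907186 - (-12.026212)×(-1.907186 - (-0.403227))/(-12.026212 - 4.802799)
       = -0.832439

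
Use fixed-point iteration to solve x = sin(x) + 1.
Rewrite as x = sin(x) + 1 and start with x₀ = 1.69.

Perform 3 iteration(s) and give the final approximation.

Equation: x = sin(x) + 1
Fixed-point form: x = sin(x) + 1
x₀ = 1.69

x_1 = g(1.690000) = 1.992904
x_2 = g(1.992904) = 1.912228
x_3 = g(1.912228) = 1.942276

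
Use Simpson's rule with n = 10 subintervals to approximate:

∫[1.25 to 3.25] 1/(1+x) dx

f(x) = 1/(1+x)
a = 1.25, b = 3.25, n = 10
h = (b - a)/n = 0.200000

Simpson's rule: (h/3)[f(x₀) + 4f(x₁) + 2f(x₂) + ... + f(xₙ)]

x_0 = 1.2500, f(x_0) = 0.444444, coefficient = 1
x_1 = 1.4500, f(x_1) = 0.408163, coefficient = 4
x_2 = 1.6500, f(x_2) = 0.377358, coefficient = 2
x_3 = 1.8500, f(x_3) = 0.350877, coefficient = 4
x_4 = 2.0500, f(x_4) = 0.327869, coefficient = 2
x_5 = 2.2500, f(x_5) = 0.307692, coefficient = 4
x_6 = 2.4500, f(x_6) = 0.289855, coefficient = 2
x_7 = 2.6500, f(x_7) = 0.273973, coefficient = 4
x_8 = 2.8500, f(x_8) = 0.259740, coefficient = 2
x_9 = 3.0500, f(x_9) = 0.246914, coefficient = 4
x_10 = 3.2500, f(x_10) = 0.235294, coefficient = 1

I ≈ (0.200000/3) × 9.539860 = 0.635991
Exact value: 0.635989
Error: 0.000002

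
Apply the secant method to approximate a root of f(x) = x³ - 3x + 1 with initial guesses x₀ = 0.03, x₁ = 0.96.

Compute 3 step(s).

f(x) = x³ - 3x + 1
x₀ = 0.03, x₁ = 0.96

Secant formula: x_{n+1} = x_n - f(x_n)(x_n - x_{n-1})/(f(x_n) - f(x_{n-1}))

Iteration 1:
  f(0.030000) = 0.910027
  f(0.960000) = -0.995264
  x_2 = 0.960000 - (-0.995264)×(0.960000 - 0.030000)/(-0.995264 - 0.910027)
       = 0.474197
Iteration 2:
  f(0.960000) = -0.995264
  f(0.474197) = -0.315962
  x_3 = 0.474197 - (-0.315962)×(0.474197 - 0.960000)/(-0.315962 - (-0.995264))
       = 0.248237
Iteration 3:
  f(0.474197) = -0.315962
  f(0.248237) = 0.270587
  x_4 = 0.248237 - 0.270587×(0.248237 - 0.474197)/(0.270587 - (-0.315962))
       = 0.352477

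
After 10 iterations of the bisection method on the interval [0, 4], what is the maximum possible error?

Bisection error bound: |error| ≤ (b-a)/2^n
|error| ≤ (4 - 0)/2^10 = 4/2^10
|error| ≤ 0.0039062500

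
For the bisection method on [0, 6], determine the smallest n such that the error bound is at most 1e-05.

We need (b-a)/2^n ≤ 1e-05
(6 - 0)/2^n ≤ 1e-05
6/2^n ≤ 1e-05
2^n ≥ 600000
n ≥ log₂(600000) = 19.19
n ≥ 20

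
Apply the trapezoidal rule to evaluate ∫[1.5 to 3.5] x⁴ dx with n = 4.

f(x) = x⁴
a = 1.5, b = 3.5, n = 4
h = (b - a)/n = 0.500000

Trapezoidal rule: (h/2)[f(x₀) + 2f(x₁) + 2f(x₂) + ... + f(xₙ)]

x_0 = 1.5000, f(x_0) = 5.062500, coefficient = 1
x_1 = 2.0000, f(x_1) = 16.000000, coefficient = 2
x_2 = 2.5000, f(x_2) = 39.062500, coefficient = 2
x_3 = 3.0000, f(x_3) = 81.000000, coefficient = 2
x_4 = 3.5000, f(x_4) = 150.062500, coefficient = 1

I ≈ (0.500000/2) × 427.250000 = 106.812500
Exact value: 103.525000
Error: 3.287500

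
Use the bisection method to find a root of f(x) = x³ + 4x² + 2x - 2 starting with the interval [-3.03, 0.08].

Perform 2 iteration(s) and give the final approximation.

f(x) = x³ + 4x² + 2x - 2
Initial interval: [-3.03, 0.08]

Iteration 1:
  c_1 = (-3.030000 + 0.080000)/2 = -1.475000
  f(c_1) = f(-1.475000) = 0.543453
  f(a) × f(c) ≥ 0, new interval: [-1.475000, 0.080000]
Iteration 2:
  c_2 = (-1.475000 + 0.080000)/2 = -0.697500
  f(c_2) = f(-0.697500) = -1.788313
  f(a) × f(c) < 0, new interval: [-1.475000, -0.697500]

After 2 iteration(s), the approximation is c_2 = -0.697500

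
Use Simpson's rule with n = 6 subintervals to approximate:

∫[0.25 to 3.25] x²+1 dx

f(x) = x²+1
a = 0.25, b = 3.25, n = 6
h = (b - a)/n = 0.500000

Simpson's rule: (h/3)[f(x₀) + 4f(x₁) + 2f(x₂) + ... + f(xₙ)]

x_0 = 0.2500, f(x_0) = 1.062500, coefficient = 1
x_1 = 0.7500, f(x_1) = 1.562500, coefficient = 4
x_2 = 1.2500, f(x_2) = 2.562500, coefficient = 2
x_3 = 1.7500, f(x_3) = 4.062500, coefficient = 4
x_4 = 2.2500, f(x_4) = 6.062500, coefficient = 2
x_5 = 2.7500, f(x_5) = 8.562500, coefficient = 4
x_6 = 3.2500, f(x_6) = 11.562500, coefficient = 1

I ≈ (0.500000/3) × 86.625000 = 14.437500
Exact value: 14.437500
Error: 0.000000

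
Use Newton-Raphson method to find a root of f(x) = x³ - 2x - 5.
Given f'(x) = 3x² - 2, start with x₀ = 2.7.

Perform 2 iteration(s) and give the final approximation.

f(x) = x³ - 2x - 5
f'(x) = 3x² - 2
x₀ = 2.7

Newton-Raphson formula: x_{n+1} = x_n - f(x_n)/f'(x_n)

Iteration 1:
  f(2.700000) = 9.283000
  f'(2.700000) = 19.870000
  x_1 = 2.700000 - 9.283000/19.870000 = 2.232813
Iteration 2:
  f(2.232813) = 1.665964
  f'(2.232813) = 12.956366
  x_2 = 2.232813 - 1.665964/12.956366 = 2.104231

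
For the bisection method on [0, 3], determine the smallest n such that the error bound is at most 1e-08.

We need (b-a)/2^n ≤ 1e-08
(3 - 0)/2^n ≤ 1e-08
3/2^n ≤ 1e-08
2^n ≥ 300000000
n ≥ log₂(300000000) = 28.16
n ≥ 29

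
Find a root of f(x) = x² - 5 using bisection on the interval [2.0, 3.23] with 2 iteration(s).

f(x) = x² - 5
Initial interval: [2.0, 3.23]

Iteration 1:
  c_1 = (2.000000 + 3.230000)/2 = 2.615000
  f(c_1) = f(2.615000) = 1.838225
  f(a) × f(c) < 0, new interval: [2.000000, 2.615000]
Iteration 2:
  c_2 = (2.000000 + 2.615000)/2 = 2.307500
  f(c_2) = f(2.307500) = 0.324556
  f(a) × f(c) < 0, new interval: [2.000000, 2.307500]

After 2 iteration(s), the approximation is c_2 = 2.307500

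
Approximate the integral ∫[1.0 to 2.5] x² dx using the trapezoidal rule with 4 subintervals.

f(x) = x²
a = 1.0, b = 2.5, n = 4
h = (b - a)/n = 0.375000

Trapezoidal rule: (h/2)[f(x₀) + 2f(x₁) + 2f(x₂) + ... + f(xₙ)]

x_0 = 1.0000, f(x_0) = 1.000000, coefficient = 1
x_1 = 1.3750, f(x_1) = 1.890625, coefficient = 2
x_2 = 1.7500, f(x_2) = 3.062500, coefficient = 2
x_3 = 2.1250, f(x_3) = 4.515625, coefficient = 2
x_4 = 2.5000, f(x_4) = 6.250000, coefficient = 1

I ≈ (0.375000/2) × 26.187500 = 4.910156
Exact value: 4.875000
Error: 0.035156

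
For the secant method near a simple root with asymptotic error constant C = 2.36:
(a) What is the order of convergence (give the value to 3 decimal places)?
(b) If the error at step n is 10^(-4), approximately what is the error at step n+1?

(a) Secant method has superlinear convergence with order φ = (1+√5)/2 ≈ 1.618.
    This means |e_{n+1}| ≈ C|e_n|^1.618.

(b) With |e_n| = 10^(-4) and C = 2.36:
    |e_{n+1}| ≈ 2.36 × (10^(-4))^1.618 = 2.36 × 10^(-6.47)

(a) ≈ 1.618 (golden ratio); (b) |e_{n+1}| ≈ 7.957e-07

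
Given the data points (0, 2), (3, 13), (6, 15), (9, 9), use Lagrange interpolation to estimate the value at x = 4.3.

Lagrange interpolation formula:
P(x) = Σ yᵢ × Lᵢ(x)
where Lᵢ(x) = Π_{j≠i} (x - xⱼ)/(xᵢ - xⱼ)

L_0(4.3) = (4.3 - 3)/(0 - 3) × (4.3 - 6)/(0 - 6) × (4.3 - 9)/(0 - 9) = -0.064117
L_1(4.3) = (4.3 - 0)/(3 - 0) × (4.3 - 6)/(3 - 6) × (4.3 - 9)/(3 - 9) = 0.636241
L_2(4.3) = (4.3 - 0)/(6 - 0) × (4.3 - 3)/(6 - 3) × (4.3 - 9)/(6 - 9) = 0.486537
L_3(4.3) = (4.3 - 0)/(9 - 0) × (4.3 - 3)/(9 - 3) × (4.3 - 6)/(9 - 6) = -0.058660

P(4.3) = 2×L_0(4.3) + 13×L_1(4.3) + 15×L_2(4.3) + 9×L_3(4.3)
P(4.3) = 14.913006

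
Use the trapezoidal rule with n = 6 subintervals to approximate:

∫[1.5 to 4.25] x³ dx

f(x) = x³
a = 1.5, b = 4.25, n = 6
h = (b - a)/n = 0.458333

Trapezoidal rule: (h/2)[f(x₀) + 2f(x₁) + 2f(x₂) + ... + f(xₙ)]

x_0 = 1.5000, f(x_0) = 3.375000, coefficient = 1
x_1 = 1.9583, f(x_1) = 7.510344, coefficient = 2
x_2 = 2.4167, f(x_2) = 14.114005, coefficient = 2
x_3 = 2.8750, f(x_3) = 23.763672, coefficient = 2
x_4 = 3.3333, f(x_4) = 37.037037, coefficient = 2
x_5 = 3.7917, f(x_5) = 54.511791, coefficient = 2
x_6 = 4.2500, f(x_6) = 76.765625, coefficient = 1

I ≈ (0.458333/2) × 354.014323 = 81.128282
Exact value: 80.297852
Error: 0.830431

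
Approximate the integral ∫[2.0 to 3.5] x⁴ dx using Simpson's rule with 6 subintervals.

f(x) = x⁴
a = 2.0, b = 3.5, n = 6
h = (b - a)/n = 0.250000

Simpson's rule: (h/3)[f(x₀) + 4f(x₁) + 2f(x₂) + ... + f(xₙ)]

x_0 = 2.0000, f(x_0) = 16.000000, coefficient = 1
x_1 = 2.2500, f(x_1) = 25.628906, coefficient = 4
x_2 = 2.5000, f(x_2) = 39.062500, coefficient = 2
x_3 = 2.7500, f(x_3) = 57.191406, coefficient = 4
x_4 = 3.0000, f(x_4) = 81.000000, coefficient = 2
x_5 = 3.2500, f(x_5) = 111.566406, coefficient = 4
x_6 = 3.5000, f(x_6) = 150.062500, coefficient = 1

I ≈ (0.250000/3) × 1183.734375 = 98.644531
Exact value: 98.643750
Error: 0.000781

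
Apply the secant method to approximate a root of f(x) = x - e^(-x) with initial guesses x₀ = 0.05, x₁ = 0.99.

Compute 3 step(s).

f(x) = x - e^(-x)
x₀ = 0.05, x₁ = 0.99

Secant formula: x_{n+1} = x_n - f(x_n)(x_n - x_{n-1})/(f(x_n) - f(x_{n-1}))

Iteration 1:
  f(0.050000) = -0.901229
  f(0.990000) = 0.618423
  x_2 = 0.990000 - 0.618423×(0.990000 - 0.050000)/(0.618423 - (-0.901229))
       = 0.607467
Iteration 2:
  f(0.990000) = 0.618423
  f(0.607467) = 0.062737
  x_3 = 0.607467 - 0.062737×(0.607467 - 0.990000)/(0.062737 - 0.618423)
       = 0.564278
Iteration 3:
  f(0.607467) = 0.062737
  f(0.564278) = -0.004492
  x_4 = 0.564278 - (-0.004492)×(0.564278 - 0.607467)/(-0.004492 - 0.062737)
       = 0.567164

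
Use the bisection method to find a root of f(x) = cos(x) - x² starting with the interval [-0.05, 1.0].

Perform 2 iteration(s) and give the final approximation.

f(x) = cos(x) - x²
Initial interval: [-0.05, 1.0]

Iteration 1:
  c_1 = (-0.050000 + 1.000000)/2 = 0.475000
  f(c_1) = f(0.475000) = 0.663668
  f(a) × f(c) ≥ 0, new interval: [0.475000, 1.000000]
Iteration 2:
  c_2 = (0.475000 + 1.000000)/2 = 0.737500
  f(c_2) = f(0.737500) = 0.196246
  f(a) × f(c) ≥ 0, new interval: [0.737500, 1.000000]

After 2 iteration(s), the approximation is c_2 = 0.737500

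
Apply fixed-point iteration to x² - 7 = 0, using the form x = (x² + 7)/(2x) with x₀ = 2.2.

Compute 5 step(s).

Equation: x² - 7 = 0
Fixed-point form: x = (x² + 7)/(2x)
x₀ = 2.2

x_1 = g(2.200000) = 2.690909
x_2 = g(2.690909) = 2.646130
x_3 = g(2.646130) = 2.645751
x_4 = g(2.645751) = 2.645751
x_5 = g(2.645751) = 2.645751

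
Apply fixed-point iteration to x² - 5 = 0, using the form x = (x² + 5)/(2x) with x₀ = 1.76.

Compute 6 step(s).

Equation: x² - 5 = 0
Fixed-point form: x = (x² + 5)/(2x)
x₀ = 1.76

x_1 = g(1.760000) = 2.300455
x_2 = g(2.300455) = 2.236969
x_3 = g(2.236969) = 2.236068
x_4 = g(2.236068) = 2.236068
x_5 = g(2.236068) = 2.236068
x_6 = g(2.236068) = 2.236068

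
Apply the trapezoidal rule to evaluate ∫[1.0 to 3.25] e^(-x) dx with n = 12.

f(x) = e^(-x)
a = 1.0, b = 3.25, n = 12
h = (b - a)/n = 0.187500

Trapezoidal rule: (h/2)[f(x₀) + 2f(x₁) + 2f(x₂) + ... + f(xₙ)]

x_0 = 1.0000, f(x_0) = 0.367879, coefficient = 1
x_1 = 1.1875, f(x_1) = 0.304983, coefficient = 2
x_2 = 1.3750, f(x_2) = 0.252840, coefficient = 2
x_3 = 1.5625, f(x_3) = 0.209611, coefficient = 2
x_4 = 1.7500, f(x_4) = 0.173774, coefficient = 2
x_5 = 1.9375, f(x_5) = 0.144064, coefficient = 2
x_6 = 2.1250, f(x_6) = 0.119433, coefficient = 2
x_7 = 2.3125, f(x_7) = 0.099013, coefficient = 2
x_8 = 2.5000, f(x_8) = 0.082085, coefficient = 2
x_9 = 2.6875, f(x_9) = 0.068051, coefficient = 2
x_10 = 2.8750, f(x_10) = 0.056416, coefficient = 2
x_11 = 3.0625, f(x_11) = 0.046771, coefficient = 2
x_12 = 3.2500, f(x_12) = 0.038774, coefficient = 1

I ≈ (0.187500/2) × 3.520734 = 0.330069
Exact value: 0.329105
Error: 0.000964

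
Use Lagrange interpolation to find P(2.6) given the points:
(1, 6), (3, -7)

Lagrange interpolation formula:
P(x) = Σ yᵢ × Lᵢ(x)
where Lᵢ(x) = Π_{j≠i} (x - xⱼ)/(xᵢ - xⱼ)

L_0(2.6) = (2.6 - 3)/(1 - 3) = 0.200000
L_1(2.6) = (2.6 - 1)/(3 - 1) = 0.800000

P(2.6) = 6×L_0(2.6) + (-7)×L_1(2.6)
P(2.6) = -4.400000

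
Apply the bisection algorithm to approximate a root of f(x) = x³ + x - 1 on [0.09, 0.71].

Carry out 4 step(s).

f(x) = x³ + x - 1
Initial interval: [0.09, 0.71]

Iteration 1:
  c_1 = (0.090000 + 0.710000)/2 = 0.400000
  f(c_1) = f(0.400000) = -0.536000
  f(a) × f(c) ≥ 0, new interval: [0.400000, 0.710000]
Iteration 2:
  c_2 = (0.400000 + 0.710000)/2 = 0.555000
  f(c_2) = f(0.555000) = -0.274046
  f(a) × f(c) ≥ 0, new interval: [0.555000, 0.710000]
Iteration 3:
  c_3 = (0.555000 + 0.710000)/2 = 0.632500
  f(c_3) = f(0.632500) = -0.114464
  f(a) × f(c) ≥ 0, new interval: [0.632500, 0.710000]
Iteration 4:
  c_4 = (0.632500 + 0.710000)/2 = 0.671250
  f(c_4) = f(0.671250) = -0.026300
  f(a) × f(c) ≥ 0, new interval: [0.671250, 0.710000]

After 4 iteration(s), the approximation is c_4 = 0.671250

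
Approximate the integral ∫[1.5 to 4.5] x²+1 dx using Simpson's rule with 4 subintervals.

f(x) = x²+1
a = 1.5, b = 4.5, n = 4
h = (b - a)/n = 0.750000

Simpson's rule: (h/3)[f(x₀) + 4f(x₁) + 2f(x₂) + ... + f(xₙ)]

x_0 = 1.5000, f(x_0) = 3.250000, coefficient = 1
x_1 = 2.2500, f(x_1) = 6.062500, coefficient = 4
x_2 = 3.0000, f(x_2) = 10.000000, coefficient = 2
x_3 = 3.7500, f(x_3) = 15.062500, coefficient = 4
x_4 = 4.5000, f(x_4) = 21.250000, coefficient = 1

I ≈ (0.750000/3) × 129.000000 = 32.250000
Exact value: 32.250000
Error: 0.000000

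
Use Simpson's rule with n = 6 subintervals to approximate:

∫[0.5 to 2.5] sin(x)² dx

f(x) = sin(x)²
a = 0.5, b = 2.5, n = 6
h = (b - a)/n = 0.333333

Simpson's rule: (h/3)[f(x₀) + 4f(x₁) + 2f(x₂) + ... + f(xₙ)]

x_0 = 0.5000, f(x_0) = 0.229849, coefficient = 1
x_1 = 0.8333, f(x_1) = 0.547862, coefficient = 4
x_2 = 1.1667, f(x_2) = 0.845379, coefficient = 2
x_3 = 1.5000, f(x_3) = 0.994996, coefficient = 4
x_4 = 1.8333, f(x_4) = 0.932643, coefficient = 2
x_5 = 2.1667, f(x_5) = 0.685022, coefficient = 4
x_6 = 2.5000, f(x_6) = 0.358169, coefficient = 1

I ≈ (0.333333/3) × 13.055581 = 1.450620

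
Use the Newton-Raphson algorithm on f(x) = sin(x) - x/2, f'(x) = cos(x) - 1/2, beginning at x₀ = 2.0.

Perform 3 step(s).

f(x) = sin(x) - x/2
f'(x) = cos(x) - 1/2
x₀ = 2.0

Newton-Raphson formula: x_{n+1} = x_n - f(x_n)/f'(x_n)

Iteration 1:
  f(2.000000) = -0.090703
  f'(2.000000) = -0.916147
  x_1 = 2.000000 - (-0.090703)/(-0.916147) = 1.900996
Iteration 2:
  f(1.900996) = -0.004520
  f'(1.900996) = -0.824232
  x_2 = 1.900996 - (-0.004520)/(-0.824232) = 1.895512
Iteration 3:
  f(1.895512) = -0.000014
  f'(1.895512) = -0.819039
  x_3 = 1.895512 - (-0.000014)/(-0.819039) = 1.895494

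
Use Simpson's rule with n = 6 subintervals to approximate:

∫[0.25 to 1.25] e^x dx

f(x) = e^x
a = 0.25, b = 1.25, n = 6
h = (b - a)/n = 0.166667

Simpson's rule: (h/3)[f(x₀) + 4f(x₁) + 2f(x₂) + ... + f(xₙ)]

x_0 = 0.2500, f(x_0) = 1.284025, coefficient = 1
x_1 = 0.4167, f(x_1) = 1.516897, coefficient = 4
x_2 = 0.5833, f(x_2) = 1.792002, coefficient = 2
x_3 = 0.7500, f(x_3) = 2.117000, coefficient = 4
x_4 = 0.9167, f(x_4) = 2.500940, coefficient = 2
x_5 = 1.0833, f(x_5) = 2.954512, coefficient = 4
x_6 = 1.2500, f(x_6) = 3.490343, coefficient = 1

I ≈ (0.166667/3) × 39.713885 = 2.206327
Exact value: 2.206318
Error: 0.000009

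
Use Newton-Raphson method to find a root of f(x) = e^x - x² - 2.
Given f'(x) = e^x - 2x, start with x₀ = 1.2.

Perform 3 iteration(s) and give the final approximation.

f(x) = e^x - x² - 2
f'(x) = e^x - 2x
x₀ = 1.2

Newton-Raphson formula: x_{n+1} = x_n - f(x_n)/f'(x_n)

Iteration 1:
  f(1.200000) = -0.119883
  f'(1.200000) = 0.920117
  x_1 = 1.200000 - (-0.119883)/0.920117 = 1.330291
Iteration 2:
  f(1.330291) = 0.012470
  f'(1.330291) = 1.121562
  x_2 = 1.330291 - 0.012470/1.121562 = 1.319173
Iteration 3:
  f(1.319173) = 0.000109
  f'(1.319173) = 1.101981
  x_3 = 1.319173 - 0.000109/1.101981 = 1.319074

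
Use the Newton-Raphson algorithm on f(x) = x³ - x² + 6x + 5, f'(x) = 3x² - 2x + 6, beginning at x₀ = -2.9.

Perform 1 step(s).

f(x) = x³ - x² + 6x + 5
f'(x) = 3x² - 2x + 6
x₀ = -2.9

Newton-Raphson formula: x_{n+1} = x_n - f(x_n)/f'(x_n)

Iteration 1:
  f(-2.900000) = -45.199000
  f'(-2.900000) = 37.030000
  x_1 = -2.900000 - (-45.199000)/37.030000 = -1.679395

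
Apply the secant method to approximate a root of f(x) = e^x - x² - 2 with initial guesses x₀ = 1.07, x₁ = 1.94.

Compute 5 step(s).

f(x) = e^x - x² - 2
x₀ = 1.07, x₁ = 1.94

Secant formula: x_{n+1} = x_n - f(x_n)(x_n - x_{n-1})/(f(x_n) - f(x_{n-1}))

Iteration 1:
  f(1.070000) = -0.229521
  f(1.940000) = 1.195151
  x_2 = 1.940000 - 1.195151×(1.940000 - 1.070000)/(1.195151 - (-0.229521))
       = 1.210161
Iteration 2:
  f(1.940000) = 1.195151
  f(1.210161) = -0.110465
  x_3 = 1.210161 - (-0.110465)×(1.210161 - 1.940000)/(-0.110465 - 1.195151)
       = 1.271911
Iteration 3:
  f(1.210161) = -0.110465
  f(1.271911) = -0.050094
  x_4 = 1.271911 - (-0.050094)×(1.271911 - 1.210161)/(-0.050094 - (-0.110465))
       = 1.323149
Iteration 4:
  f(1.271911) = -0.050094
  f(1.323149) = 0.004504
  x_5 = 1.323149 - 0.004504×(1.323149 - 1.271911)/(0.004504 - (-0.050094))
       = 1.318922
Iteration 5:
  f(1.323149) = 0.004504
  f(1.318922) = -0.000168
  x_6 = 1.318922 - (-0.000168)×(1.318922 - 1.323149)/(-0.000168 - 0.004504)
       = 1.319073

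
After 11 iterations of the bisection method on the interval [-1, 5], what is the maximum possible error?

Bisection error bound: |error| ≤ (b-a)/2^n
|error| ≤ (5 - (-1))/2^11 = 6/2^11
|error| ≤ 0.0029296875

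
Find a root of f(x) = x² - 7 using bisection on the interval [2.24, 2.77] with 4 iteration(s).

f(x) = x² - 7
Initial interval: [2.24, 2.77]

Iteration 1:
  c_1 = (2.240000 + 2.770000)/2 = 2.505000
  f(c_1) = f(2.505000) = -0.724975
  f(a) × f(c) ≥ 0, new interval: [2.505000, 2.770000]
Iteration 2:
  c_2 = (2.505000 + 2.770000)/2 = 2.637500
  f(c_2) = f(2.637500) = -0.043594
  f(a) × f(c) ≥ 0, new interval: [2.637500, 2.770000]
Iteration 3:
  c_3 = (2.637500 + 2.770000)/2 = 2.703750
  f(c_3) = f(2.703750) = 0.310264
  f(a) × f(c) < 0, new interval: [2.637500, 2.703750]
Iteration 4:
  c_4 = (2.637500 + 2.703750)/2 = 2.670625
  f(c_4) = f(2.670625) = 0.132238
  f(a) × f(c) < 0, new interval: [2.637500, 2.670625]

After 4 iteration(s), the approximation is c_4 = 2.670625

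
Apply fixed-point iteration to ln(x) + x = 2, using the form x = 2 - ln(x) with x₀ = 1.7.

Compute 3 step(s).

Equation: ln(x) + x = 2
Fixed-point form: x = 2 - ln(x)
x₀ = 1.7

x_1 = g(1.700000) = 1.469372
x_2 = g(1.469372) = 1.615165
x_3 = g(1.615165) = 1.520563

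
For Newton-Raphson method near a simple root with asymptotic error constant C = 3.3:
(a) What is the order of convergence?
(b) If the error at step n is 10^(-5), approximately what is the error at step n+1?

(a) Newton-Raphson has quadratic (order 2) convergence near simple roots.
    This means |e_{n+1}| ≈ C|e_n|².

(b) With |e_n| = 10^(-5) and C = 3.3:
    |e_{n+1}| ≈ 3.3 × (10^(-5))² = 3.3 × 10^(-10)

(a) 2 (quadratic); (b) |e_{n+1}| ≈ 3.300e-10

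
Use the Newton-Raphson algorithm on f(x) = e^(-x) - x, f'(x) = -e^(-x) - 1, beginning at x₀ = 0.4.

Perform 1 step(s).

f(x) = e^(-x) - x
f'(x) = -e^(-x) - 1
x₀ = 0.4

Newton-Raphson formula: x_{n+1} = x_n - f(x_n)/f'(x_n)

Iteration 1:
  f(0.400000) = 0.270320
  f'(0.400000) = -1.670320
  x_1 = 0.400000 - 0.270320/(-1.670320) = 0.561837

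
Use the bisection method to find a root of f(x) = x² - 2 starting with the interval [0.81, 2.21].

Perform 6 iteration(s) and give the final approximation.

f(x) = x² - 2
Initial interval: [0.81, 2.21]

Iteration 1:
  c_1 = (0.810000 + 2.210000)/2 = 1.510000
  f(c_1) = f(1.510000) = 0.280100
  f(a) × f(c) < 0, new interval: [0.810000, 1.510000]
Iteration 2:
  c_2 = (0.810000 + 1.510000)/2 = 1.160000
  f(c_2) = f(1.160000) = -0.654400
  f(a) × f(c) ≥ 0, new interval: [1.160000, 1.510000]
Iteration 3:
  c_3 = (1.160000 + 1.510000)/2 = 1.335000
  f(c_3) = f(1.335000) = -0.217775
  f(a) × f(c) ≥ 0, new interval: [1.335000, 1.510000]
Iteration 4:
  c_4 = (1.335000 + 1.510000)/2 = 1.422500
  f(c_4) = f(1.422500) = 0.023506
  f(a) × f(c) < 0, new interval: [1.335000, 1.422500]
Iteration 5:
  c_5 = (1.335000 + 1.422500)/2 = 1.378750
  f(c_5) = f(1.378750) = -0.099048
  f(a) × f(c) ≥ 0, new interval: [1.378750, 1.422500]
Iteration 6:
  c_6 = (1.378750 + 1.422500)/2 = 1.400625
  f(c_6) = f(1.400625) = -0.038250
  f(a) × f(c) ≥ 0, new interval: [1.400625, 1.422500]

After 6 iteration(s), the approximation is c_6 = 1.400625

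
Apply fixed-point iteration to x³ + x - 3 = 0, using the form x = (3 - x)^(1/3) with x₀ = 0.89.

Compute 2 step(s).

Equation: x³ + x - 3 = 0
Fixed-point form: x = (3 - x)^(1/3)
x₀ = 0.89

x_1 = g(0.890000) = 1.282609
x_2 = g(1.282609) = 1.197539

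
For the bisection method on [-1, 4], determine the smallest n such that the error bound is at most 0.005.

We need (b-a)/2^n ≤ 0.005
(4 - (-1))/2^n ≤ 0.005
5/2^n ≤ 0.005
2^n ≥ 1000
n ≥ log₂(1000) = 9.97
n ≥ 10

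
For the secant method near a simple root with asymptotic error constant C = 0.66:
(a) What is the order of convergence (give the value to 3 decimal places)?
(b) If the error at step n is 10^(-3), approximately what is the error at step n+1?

(a) Secant method has superlinear convergence with order φ = (1+√5)/2 ≈ 1.618.
    This means |e_{n+1}| ≈ C|e_n|^1.618.

(b) With |e_n| = 10^(-3) and C = 0.66:
    |e_{n+1}| ≈ 0.66 × (10^(-3))^1.618 = 0.66 × 10^(-4.85)

(a) ≈ 1.618 (golden ratio); (b) |e_{n+1}| ≈ 9.235e-06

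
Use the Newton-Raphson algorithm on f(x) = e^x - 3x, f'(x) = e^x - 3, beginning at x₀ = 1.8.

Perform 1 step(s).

f(x) = e^x - 3x
f'(x) = e^x - 3
x₀ = 1.8

Newton-Raphson formula: x_{n+1} = x_n - f(x_n)/f'(x_n)

Iteration 1:
  f(1.800000) = 0.649647
  f'(1.800000) = 3.049647
  x_1 = 1.800000 - 0.649647/3.049647 = 1.586976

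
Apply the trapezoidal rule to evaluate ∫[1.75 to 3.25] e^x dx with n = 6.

f(x) = e^x
a = 1.75, b = 3.25, n = 6
h = (b - a)/n = 0.250000

Trapezoidal rule: (h/2)[f(x₀) + 2f(x₁) + 2f(x₂) + ... + f(xₙ)]

x_0 = 1.7500, f(x_0) = 5.754603, coefficient = 1
x_1 = 2.0000, f(x_1) = 7.389056, coefficient = 2
x_2 = 2.2500, f(x_2) = 9.487736, coefficient = 2
x_3 = 2.5000, f(x_3) = 12.182494, coefficient = 2
x_4 = 2.7500, f(x_4) = 15.642632, coefficient = 2
x_5 = 3.0000, f(x_5) = 20.085537, coefficient = 2
x_6 = 3.2500, f(x_6) = 25.790340, coefficient = 1

I ≈ (0.250000/2) × 161.119852 = 20.139981
Exact value: 20.035737
Error: 0.104244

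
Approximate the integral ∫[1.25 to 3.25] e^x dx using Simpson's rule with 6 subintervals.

f(x) = e^x
a = 1.25, b = 3.25, n = 6
h = (b - a)/n = 0.333333

Simpson's rule: (h/3)[f(x₀) + 4f(x₁) + 2f(x₂) + ... + f(xₙ)]

x_0 = 1.2500, f(x_0) = 3.490343, coefficient = 1
x_1 = 1.5833, f(x_1) = 4.871166, coefficient = 4
x_2 = 1.9167, f(x_2) = 6.798260, coefficient = 2
x_3 = 2.2500, f(x_3) = 9.487736, coefficient = 4
x_4 = 2.5833, f(x_4) = 13.241202, coefficient = 2
x_5 = 2.9167, f(x_5) = 18.479586, coefficient = 4
x_6 = 3.2500, f(x_6) = 25.790340, coefficient = 1

I ≈ (0.333333/3) × 200.713558 = 22.301506
Exact value: 22.299997
Error: 0.001509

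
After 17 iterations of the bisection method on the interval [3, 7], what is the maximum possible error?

Bisection error bound: |error| ≤ (b-a)/2^n
|error| ≤ (7 - 3)/2^17 = 4/2^17
|error| ≤ 0.0000305176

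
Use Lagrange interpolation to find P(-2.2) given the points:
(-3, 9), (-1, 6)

Lagrange interpolation formula:
P(x) = Σ yᵢ × Lᵢ(x)
where Lᵢ(x) = Π_{j≠i} (x - xⱼ)/(xᵢ - xⱼ)

L_0(-2.2) = (-2.2 - (-1))/(-3 - (-1)) = 0.600000
L_1(-2.2) = (-2.2 - (-3))/(-1 - (-3)) = 0.400000

P(-2.2) = 9×L_0(-2.2) + 6×L_1(-2.2)
P(-2.2) = 7.800000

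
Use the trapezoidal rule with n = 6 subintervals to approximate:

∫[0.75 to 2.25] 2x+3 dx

f(x) = 2x+3
a = 0.75, b = 2.25, n = 6
h = (b - a)/n = 0.250000

Trapezoidal rule: (h/2)[f(x₀) + 2f(x₁) + 2f(x₂) + ... + f(xₙ)]

x_0 = 0.7500, f(x_0) = 4.500000, coefficient = 1
x_1 = 1.0000, f(x_1) = 5.000000, coefficient = 2
x_2 = 1.2500, f(x_2) = 5.500000, coefficient = 2
x_3 = 1.5000, f(x_3) = 6.000000, coefficient = 2
x_4 = 1.7500, f(x_4) = 6.500000, coefficient = 2
x_5 = 2.0000, f(x_5) = 7.000000, coefficient = 2
x_6 = 2.2500, f(x_6) = 7.500000, coefficient = 1

I ≈ (0.250000/2) × 72.000000 = 9.000000
Exact value: 9.000000
Error: 0.000000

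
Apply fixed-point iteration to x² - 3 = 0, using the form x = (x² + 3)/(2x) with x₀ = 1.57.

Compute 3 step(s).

Equation: x² - 3 = 0
Fixed-point form: x = (x² + 3)/(2x)
x₀ = 1.57

x_1 = g(1.570000) = 1.740414
x_2 = g(1.740414) = 1.732071
x_3 = g(1.732071) = 1.732051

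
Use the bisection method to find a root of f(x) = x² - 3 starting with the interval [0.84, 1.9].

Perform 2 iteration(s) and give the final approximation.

f(x) = x² - 3
Initial interval: [0.84, 1.9]

Iteration 1:
  c_1 = (0.840000 + 1.900000)/2 = 1.370000
  f(c_1) = f(1.370000) = -1.123100
  f(a) × f(c) ≥ 0, new interval: [1.370000, 1.900000]
Iteration 2:
  c_2 = (1.370000 + 1.900000)/2 = 1.635000
  f(c_2) = f(1.635000) = -0.326775
  f(a) × f(c) ≥ 0, new interval: [1.635000, 1.900000]

After 2 iteration(s), the approximation is c_2 = 1.635000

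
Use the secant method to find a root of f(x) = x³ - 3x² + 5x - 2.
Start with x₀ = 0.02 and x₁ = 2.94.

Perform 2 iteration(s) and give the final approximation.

f(x) = x³ - 3x² + 5x - 2
x₀ = 0.02, x₁ = 2.94

Secant formula: x_{n+1} = x_n - f(x_n)(x_n - x_{n-1})/(f(x_n) - f(x_{n-1}))

Iteration 1:
  f(0.020000) = -1.901192
  f(2.940000) = 12.181384
  x_2 = 2.940000 - 12.181384×(2.940000 - 0.020000)/(12.181384 - (-1.901192))
       = 0.414209
Iteration 2:
  f(2.940000) = 12.181384
  f(0.414209) = -0.372596
  x_3 = 0.414209 - (-0.372596)×(0.414209 - 2.940000)/(-0.372596 - 12.181384)
       = 0.489173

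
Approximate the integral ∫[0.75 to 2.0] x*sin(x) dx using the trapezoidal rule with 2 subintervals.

f(x) = x*sin(x)
a = 0.75, b = 2.0, n = 2
h = (b - a)/n = 0.625000

Trapezoidal rule: (h/2)[f(x₀) + 2f(x₁) + 2f(x₂) + ... + f(xₙ)]

x_0 = 0.7500, f(x_0) = 0.511229, coefficient = 1
x_1 = 1.3750, f(x_1) = 1.348728, coefficient = 2
x_2 = 2.0000, f(x_2) = 1.818595, coefficient = 1

I ≈ (0.625000/2) × 5.027280 = 1.571025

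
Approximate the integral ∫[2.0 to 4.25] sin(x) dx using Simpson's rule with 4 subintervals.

f(x) = sin(x)
a = 2.0, b = 4.25, n = 4
h = (b - a)/n = 0.562500

Simpson's rule: (h/3)[f(x₀) + 4f(x₁) + 2f(x₂) + ... + f(xₙ)]

x_0 = 2.0000, f(x_0) = 0.909297, coefficient = 1
x_1 = 2.5625, f(x_1) = 0.547265, coefficient = 4
x_2 = 3.1250, f(x_2) = 0.016592, coefficient = 2
x_3 = 3.6875, f(x_3) = -0.519194, coefficient = 4
x_4 = 4.2500, f(x_4) = -0.894989, coefficient = 1

I ≈ (0.562500/3) × 0.159776 = 0.029958
Exact value: 0.029941
Error: 0.000017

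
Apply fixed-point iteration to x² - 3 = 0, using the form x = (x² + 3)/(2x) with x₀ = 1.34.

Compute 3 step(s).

Equation: x² - 3 = 0
Fixed-point form: x = (x² + 3)/(2x)
x₀ = 1.34

x_1 = g(1.340000) = 1.789403
x_2 = g(1.789403) = 1.732970
x_3 = g(1.732970) = 1.732051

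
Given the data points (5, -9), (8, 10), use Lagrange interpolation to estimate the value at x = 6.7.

Lagrange interpolation formula:
P(x) = Σ yᵢ × Lᵢ(x)
where Lᵢ(x) = Π_{j≠i} (x - xⱼ)/(xᵢ - xⱼ)

L_0(6.7) = (6.7 - 8)/(5 - 8) = 0.433333
L_1(6.7) = (6.7 - 5)/(8 - 5) = 0.566667

P(6.7) = (-9)×L_0(6.7) + 10×L_1(6.7)
P(6.7) = 1.766667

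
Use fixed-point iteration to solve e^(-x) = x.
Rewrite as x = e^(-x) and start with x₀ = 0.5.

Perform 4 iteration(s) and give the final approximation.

Equation: e^(-x) = x
Fixed-point form: x = e^(-x)
x₀ = 0.5

x_1 = g(0.500000) = 0.606531
x_2 = g(0.606531) = 0.545239
x_3 = g(0.545239) = 0.579703
x_4 = g(0.579703) = 0.560065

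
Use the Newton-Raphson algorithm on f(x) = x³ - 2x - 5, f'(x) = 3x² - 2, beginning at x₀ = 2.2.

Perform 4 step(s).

f(x) = x³ - 2x - 5
f'(x) = 3x² - 2
x₀ = 2.2

Newton-Raphson formula: x_{n+1} = x_n - f(x_n)/f'(x_n)

Iteration 1:
  f(2.200000) = 1.248000
  f'(2.200000) = 12.520000
  x_1 = 2.200000 - 1.248000/12.520000 = 2.100319
Iteration 2:
  f(2.100319) = 0.064589
  f'(2.100319) = 11.234026
  x_2 = 2.100319 - 0.064589/11.234026 = 2.094570
Iteration 3:
  f(2.094570) = 0.000208
  f'(2.094570) = 11.161672
  x_3 = 2.094570 - 0.000208/11.161672 = 2.094551
Iteration 4:
  f(2.094551) = 0.000000
  f'(2.094551) = 11.161438
  x_4 = 2.094551 - 0.000000/11.161438 = 2.094551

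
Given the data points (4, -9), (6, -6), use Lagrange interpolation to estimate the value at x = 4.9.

Lagrange interpolation formula:
P(x) = Σ yᵢ × Lᵢ(x)
where Lᵢ(x) = Π_{j≠i} (x - xⱼ)/(xᵢ - xⱼ)

L_0(4.9) = (4.9 - 6)/(4 - 6) = 0.550000
L_1(4.9) = (4.9 - 4)/(6 - 4) = 0.450000

P(4.9) = (-9)×L_0(4.9) + (-6)×L_1(4.9)
P(4.9) = -7.650000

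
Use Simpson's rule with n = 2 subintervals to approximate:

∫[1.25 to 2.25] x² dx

f(x) = x²
a = 1.25, b = 2.25, n = 2
h = (b - a)/n = 0.500000

Simpson's rule: (h/3)[f(x₀) + 4f(x₁) + 2f(x₂) + ... + f(xₙ)]

x_0 = 1.2500, f(x_0) = 1.562500, coefficient = 1
x_1 = 1.7500, f(x_1) = 3.062500, coefficient = 4
x_2 = 2.2500, f(x_2) = 5.062500, coefficient = 1

I ≈ (0.500000/3) × 18.875000 = 3.145833
Exact value: 3.145833
Error: 0.000000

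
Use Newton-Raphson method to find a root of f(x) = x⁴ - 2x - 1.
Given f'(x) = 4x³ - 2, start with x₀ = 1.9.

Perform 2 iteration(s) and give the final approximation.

f(x) = x⁴ - 2x - 1
f'(x) = 4x³ - 2
x₀ = 1.9

Newton-Raphson formula: x_{n+1} = x_n - f(x_n)/f'(x_n)

Iteration 1:
  f(1.900000) = 8.232100
  f'(1.900000) = 25.436000
  x_1 = 1.900000 - 8.232100/25.436000 = 1.576360
Iteration 2:
  f(1.576360) = 2.022066
  f'(1.576360) = 13.668465
  x_2 = 1.576360 - 2.022066/13.668465 = 1.428424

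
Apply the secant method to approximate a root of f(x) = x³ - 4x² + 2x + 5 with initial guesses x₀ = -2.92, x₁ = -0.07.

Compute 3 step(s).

f(x) = x³ - 4x² + 2x + 5
x₀ = -2.92, x₁ = -0.07

Secant formula: x_{n+1} = x_n - f(x_n)(x_n - x_{n-1})/(f(x_n) - f(x_{n-1}))

Iteration 1:
  f(-2.920000) = -59.842688
  f(-0.070000) = 4.840057
  x_2 = -0.070000 - 4.840057×(-0.070000 - (-2.920000))/(4.840057 - (-59.842688))
       = -0.283259
Iteration 2:
  f(-0.070000) = 4.840057
  f(-0.283259) = 4.089813
  x_3 = -0.283259 - 4.089813×(-0.283259 - (-0.070000))/(4.089813 - 4.840057)
       = -1.445798
Iteration 3:
  f(-0.283259) = 4.089813
  f(-1.445798) = -9.275129
  x_4 = -1.445798 - (-9.275129)×(-1.445798 - (-0.283259))/(-9.275129 - 4.089813)
       = -0.639008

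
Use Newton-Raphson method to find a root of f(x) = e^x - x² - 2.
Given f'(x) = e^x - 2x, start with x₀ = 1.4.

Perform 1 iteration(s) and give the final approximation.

f(x) = e^x - x² - 2
f'(x) = e^x - 2x
x₀ = 1.4

Newton-Raphson formula: x_{n+1} = x_n - f(x_n)/f'(x_n)

Iteration 1:
  f(1.400000) = 0.095200
  f'(1.400000) = 1.255200
  x_1 = 1.400000 - 0.095200/1.255200 = 1.324156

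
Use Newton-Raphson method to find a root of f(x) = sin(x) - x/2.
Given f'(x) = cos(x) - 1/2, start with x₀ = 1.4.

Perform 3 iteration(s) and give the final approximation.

f(x) = sin(x) - x/2
f'(x) = cos(x) - 1/2
x₀ = 1.4

Newton-Raphson formula: x_{n+1} = x_n - f(x_n)/f'(x_n)

Iteration 1:
  f(1.400000) = 0.285450
  f'(1.400000) = -0.330033
  x_1 = 1.400000 - 0.285450/(-0.330033) = 2.264913
Iteration 2:
  f(2.264913) = -0.363838
  f'(2.264913) = -1.139707
  x_2 = 2.264913 - (-0.363838)/(-1.139707) = 1.945675
Iteration 3:
  f(1.945675) = -0.042286
  f'(1.945675) = -0.866160
  x_3 = 1.945675 - (-0.042286)/(-0.866160) = 1.896856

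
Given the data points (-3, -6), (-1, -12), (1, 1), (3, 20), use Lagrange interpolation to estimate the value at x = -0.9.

Lagrange interpolation formula:
P(x) = Σ yᵢ × Lᵢ(x)
where Lᵢ(x) = Π_{j≠i} (x - xⱼ)/(xᵢ - xⱼ)

L_0(-0.9) = (-0.9 - (-1))/(-3 - (-1)) × (-0.9 - 1)/(-3 - 1) × (-0.9 - 3)/(-3 - 3) = -0.015437
L_1(-0.9) = (-0.9 - (-3))/(-1 - (-3)) × (-0.9 - 1)/(-1 - 1) × (-0.9 - 3)/(-1 - 3) = 0.972562
L_2(-0.9) = (-0.9 - (-3))/(1 - (-3)) × (-0.9 - (-1))/(1 - (-1)) × (-0.9 - 3)/(1 - 3) = 0.051187
L_3(-0.9) = (-0.9 - (-3))/(3 - (-3)) × (-0.9 - (-1))/(3 - (-1)) × (-0.9 - 1)/(3 - 1) = -0.008312

P(-0.9) = (-6)×L_0(-0.9) + (-12)×L_1(-0.9) + 1×L_2(-0.9) + 20×L_3(-0.9)
P(-0.9) = -11.693187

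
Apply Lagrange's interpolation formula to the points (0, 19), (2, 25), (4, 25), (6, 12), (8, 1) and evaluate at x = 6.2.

Lagrange interpolation formula:
P(x) = Σ yᵢ × Lᵢ(x)
where Lᵢ(x) = Π_{j≠i} (x - xⱼ)/(xᵢ - xⱼ)

L_0(6.2) = (6.2 - 2)/(0 - 2) × (6.2 - 4)/(0 - 4) × (6.2 - 6)/(0 - 6) × (6.2 - 8)/(0 - 8) = -0.008663
L_1(6.2) = (6.2 - 0)/(2 - 0) × (6.2 - 4)/(2 - 4) × (6.2 - 6)/(2 - 6) × (6.2 - 8)/(2 - 8) = 0.051150
L_2(6.2) = (6.2 - 0)/(4 - 0) × (6.2 - 2)/(4 - 2) × (6.2 - 6)/(4 - 6) × (6.2 - 8)/(4 - 8) = -0.146475
L_3(6.2) = (6.2 - 0)/(6 - 0) × (6.2 - 2)/(6 - 2) × (6.2 - 4)/(6 - 4) × (6.2 - 8)/(6 - 8) = 1.074150
L_4(6.2) = (6.2 - 0)/(8 - 0) × (6.2 - 2)/(8 - 2) × (6.2 - 4)/(8 - 4) × (6.2 - 6)/(8 - 6) = 0.029838

P(6.2) = 19×L_0(6.2) + 25×L_1(6.2) + 25×L_2(6.2) + 12×L_3(6.2) + 1×L_4(6.2)
P(6.2) = 10.371925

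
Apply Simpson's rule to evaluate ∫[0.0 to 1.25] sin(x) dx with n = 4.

f(x) = sin(x)
a = 0.0, b = 1.25, n = 4
h = (b - a)/n = 0.312500

Simpson's rule: (h/3)[f(x₀) + 4f(x₁) + 2f(x₂) + ... + f(xₙ)]

x_0 = 0.0000, f(x_0) = 0.000000, coefficient = 1
x_1 = 0.3125, f(x_1) = 0.307439, coefficient = 4
x_2 = 0.6250, f(x_2) = 0.585097, coefficient = 2
x_3 = 0.9375, f(x_3) = 0.806081, coefficient = 4
x_4 = 1.2500, f(x_4) = 0.948985, coefficient = 1

I ≈ (0.312500/3) × 6.573258 = 0.684714
Exact value: 0.684678
Error: 0.000037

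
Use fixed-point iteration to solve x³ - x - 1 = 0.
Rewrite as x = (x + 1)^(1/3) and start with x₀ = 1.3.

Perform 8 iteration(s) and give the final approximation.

Equation: x³ - x - 1 = 0
Fixed-point form: x = (x + 1)^(1/3)
x₀ = 1.3

x_1 = g(1.300000) = 1.320006
x_2 = g(1.320006) = 1.323822
x_3 = g(1.323822) = 1.324548
x_4 = g(1.324548) = 1.324686
x_5 = g(1.324686) = 1.324712
x_6 = g(1.324712) = 1.324717
x_7 = g(1.324717) = 1.324718
x_8 = g(1.324718) = 1.324718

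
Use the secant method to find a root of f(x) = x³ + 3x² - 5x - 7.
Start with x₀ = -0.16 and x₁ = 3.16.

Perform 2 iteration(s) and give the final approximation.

f(x) = x³ + 3x² - 5x - 7
x₀ = -0.16, x₁ = 3.16

Secant formula: x_{n+1} = x_n - f(x_n)(x_n - x_{n-1})/(f(x_n) - f(x_{n-1}))

Iteration 1:
  f(-0.160000) = -6.127296
  f(3.160000) = 38.711296
  x_2 = 3.160000 - 38.711296×(3.160000 - (-0.160000))/(38.711296 - (-6.127296))
       = 0.293686
Iteration 2:
  f(3.160000) = 38.711296
  f(0.293686) = -8.184344
  x_3 = 0.293686 - (-8.184344)×(0.293686 - 3.160000)/(-8.184344 - 38.711296)
       = 0.793922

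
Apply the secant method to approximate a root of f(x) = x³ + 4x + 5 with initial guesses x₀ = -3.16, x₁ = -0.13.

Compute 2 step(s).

f(x) = x³ + 4x + 5
x₀ = -3.16, x₁ = -0.13

Secant formula: x_{n+1} = x_n - f(x_n)(x_n - x_{n-1})/(f(x_n) - f(x_{n-1}))

Iteration 1:
  f(-3.160000) = -39.194496
  f(-0.130000) = 4.477803
  x_2 = -0.130000 - 4.477803×(-0.130000 - (-3.160000))/(4.477803 - (-39.194496))
       = -0.440672
Iteration 2:
  f(-0.130000) = 4.477803
  f(-0.440672) = 3.151739
  x_3 = -0.440672 - 3.151739×(-0.440672 - (-0.130000))/(3.151739 - 4.477803)
       = -1.179064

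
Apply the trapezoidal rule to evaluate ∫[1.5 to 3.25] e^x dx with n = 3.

f(x) = e^x
a = 1.5, b = 3.25, n = 3
h = (b - a)/n = 0.583333

Trapezoidal rule: (h/2)[f(x₀) + 2f(x₁) + 2f(x₂) + ... + f(xₙ)]

x_0 = 1.5000, f(x_0) = 4.481689, coefficient = 1
x_1 = 2.0833, f(x_1) = 8.031195, coefficient = 2
x_2 = 2.6667, f(x_2) = 14.391916, coefficient = 2
x_3 = 3.2500, f(x_3) = 25.790340, coefficient = 1

I ≈ (0.583333/2) × 75.118251 = 21.909490
Exact value: 21.308651
Error: 0.600839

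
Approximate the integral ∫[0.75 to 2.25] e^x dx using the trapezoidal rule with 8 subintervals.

f(x) = e^x
a = 0.75, b = 2.25, n = 8
h = (b - a)/n = 0.187500

Trapezoidal rule: (h/2)[f(x₀) + 2f(x₁) + 2f(x₂) + ... + f(xₙ)]

x_0 = 0.7500, f(x_0) = 2.117000, coefficient = 1
x_1 = 0.9375, f(x_1) = 2.553589, coefficient = 2
x_2 = 1.1250, f(x_2) = 3.080217, coefficient = 2
x_3 = 1.3125, f(x_3) = 3.715451, coefficient = 2
x_4 = 1.5000, f(x_4) = 4.481689, coefficient = 2
x_5 = 1.6875, f(x_5) = 5.405949, coefficient = 2
x_6 = 1.8750, f(x_6) = 6.520819, coefficient = 2
x_7 = 2.0625, f(x_7) = 7.865609, coefficient = 2
x_8 = 2.2500, f(x_8) = 9.487736, coefficient = 1

I ≈ (0.187500/2) × 78.851383 = 7.392317
Exact value: 7.370736
Error: 0.021581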